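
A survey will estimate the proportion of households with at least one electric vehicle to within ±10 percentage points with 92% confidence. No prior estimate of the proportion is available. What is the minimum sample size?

77

For a proportion with margin E = 0.1 at 92% confidence, z = 1.751.
With no prior estimate, use p = 0.5, which maximizes p(1−p) at 0.25.
n = 0.25 × (z/E)² = 0.25 × (1.751/0.1)² = 76.65
Round up: n = 77.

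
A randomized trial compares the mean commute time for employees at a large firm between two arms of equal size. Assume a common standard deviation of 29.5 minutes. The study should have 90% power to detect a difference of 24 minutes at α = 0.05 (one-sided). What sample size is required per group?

26 per group

For two equal groups, n per group = 2·((z_α + z_β)·σ/δ)².
z_α = 1.645; z_β = 1.282 (power 90%).
n = 2 × (2.927 × 29.5 / 24)² = 2 × 12.94 = 25.88
Round up: n = 26 per group.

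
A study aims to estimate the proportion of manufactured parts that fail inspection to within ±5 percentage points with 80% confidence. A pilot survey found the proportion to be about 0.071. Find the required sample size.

44

For a proportion with margin E = 0.05 at 80% confidence, z = 1.282.
n = p̂(1−p̂)(z/E)² = 0.071 × 0.929 × (1.282/0.05)² = 43.36
Round up: n = 44.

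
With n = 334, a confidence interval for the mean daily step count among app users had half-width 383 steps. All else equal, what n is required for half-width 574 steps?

n = 149

Margin of error scales as 1/√n, so n₂ = n₁·(E₁/E₂)².
n₂ = 334 × (383/574)² = 334 × 0.4452 = 148.70
Round up: n₂ = 149.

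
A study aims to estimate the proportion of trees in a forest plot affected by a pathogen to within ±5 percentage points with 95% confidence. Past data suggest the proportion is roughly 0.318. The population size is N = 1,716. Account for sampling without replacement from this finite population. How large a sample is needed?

For a proportion with margin E = 0.05 at 95% confidence, z = 1.960.
n = p̂(1−p̂)(z/E)² = 0.318 × 0.682 × (1.960/0.05)² = 333.26 — call this n₀.
Finite-population correction with N = 1,716: n = n₀ / (1 + (n₀−1)/N) = 333.26 / 1.194 = 279.11
Round up: n = 280.

280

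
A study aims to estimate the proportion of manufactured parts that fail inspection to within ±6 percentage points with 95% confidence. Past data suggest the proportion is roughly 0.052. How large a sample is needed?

53

For a proportion with margin E = 0.06 at 95% confidence, z = 1.960.
n = p̂(1−p̂)(z/E)² = 0.052 × 0.948 × (1.960/0.06)² = 52.60
Round up: n = 53.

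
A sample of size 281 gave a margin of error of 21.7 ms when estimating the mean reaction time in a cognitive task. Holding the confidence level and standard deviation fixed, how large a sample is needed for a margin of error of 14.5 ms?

Margin of error scales as 1/√n, so n₂ = n₁·(E₁/E₂)².
n₂ = 281 × (21.7/14.5)² = 281 × 2.24 = 629.44
Round up: n₂ = 630.

n = 630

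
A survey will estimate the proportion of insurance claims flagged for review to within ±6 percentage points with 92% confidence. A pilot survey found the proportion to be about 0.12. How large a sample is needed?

90

For a proportion with margin E = 0.06 at 92% confidence, z = 1.751.
n = p̂(1−p̂)(z/E)² = 0.12 × 0.88 × (1.751/0.06)² = 89.94
Round up: n = 90.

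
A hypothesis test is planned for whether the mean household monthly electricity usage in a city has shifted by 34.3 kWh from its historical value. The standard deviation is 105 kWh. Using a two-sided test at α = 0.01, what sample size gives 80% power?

n = 110

For a one-sample z-test, n = ((z_{α/2} + z_β)·σ/δ)².
z_{α/2} = 2.576 (two-sided α = 0.01); z_β = 0.842 (power 80% → β = 0.2).
n = (3.418 × 105 / 34.3)² = 109.48
Round up: n = 110.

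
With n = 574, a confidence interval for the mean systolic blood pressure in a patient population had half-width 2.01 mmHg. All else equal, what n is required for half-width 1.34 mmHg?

1292

Margin of error scales as 1/√n, so n₂ = n₁·(E₁/E₂)².
n₂ = 574 × (2.01/1.34)² = 574 × 2.25 = 1291.50
Round up: n₂ = 1292.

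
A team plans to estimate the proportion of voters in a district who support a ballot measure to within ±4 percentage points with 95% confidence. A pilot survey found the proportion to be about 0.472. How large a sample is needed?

For a proportion with margin E = 0.04 at 95% confidence, z = 1.960.
n = p̂(1−p̂)(z/E)² = 0.472 × 0.528 × (1.960/0.04)² = 598.37
Round up: n = 599.

599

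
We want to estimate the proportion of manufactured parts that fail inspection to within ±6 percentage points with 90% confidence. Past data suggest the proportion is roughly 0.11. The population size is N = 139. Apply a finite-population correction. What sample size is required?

n = 49

For a proportion with margin E = 0.06 at 90% confidence, z = 1.645.
n = p̂(1−p̂)(z/E)² = 0.11 × 0.89 × (1.645/0.06)² = 73.59 — call this n₀.
Finite-population correction with N = 139: n = n₀ / (1 + (n₀−1)/N) = 73.59 / 1.522 = 48.35
Round up: n = 49.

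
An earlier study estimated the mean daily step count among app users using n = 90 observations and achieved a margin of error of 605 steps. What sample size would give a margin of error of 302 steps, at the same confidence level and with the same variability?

Margin of error scales as 1/√n, so n₂ = n₁·(E₁/E₂)².
n₂ = 90 × (605/302)² = 90 × 4.013 = 361.17
Round up: n₂ = 362.

362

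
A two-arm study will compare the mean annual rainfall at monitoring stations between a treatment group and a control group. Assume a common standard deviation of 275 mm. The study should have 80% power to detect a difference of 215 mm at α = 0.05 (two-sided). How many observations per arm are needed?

For two equal groups, n per group = 2·((z_{α/2} + z_β)·σ/δ)².
z_{α/2} = 1.960; z_β = 0.842 (power 80%).
n = 2 × (2.802 × 275 / 215)² = 2 × 12.84 = 25.68
Round up: n = 26 per group.

26 per group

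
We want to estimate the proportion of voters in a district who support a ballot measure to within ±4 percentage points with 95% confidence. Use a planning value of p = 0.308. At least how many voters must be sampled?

512

For a proportion with margin E = 0.04 at 95% confidence, z = 1.960.
n = p̂(1−p̂)(z/E)² = 0.308 × 0.692 × (1.960/0.04)² = 511.74
Round up: n = 512.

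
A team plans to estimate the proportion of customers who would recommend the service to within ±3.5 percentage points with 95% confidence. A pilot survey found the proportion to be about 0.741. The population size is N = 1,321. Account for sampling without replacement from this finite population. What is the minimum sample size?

For a proportion with margin E = 0.035 at 95% confidence, z = 1.960.
n = p̂(1−p̂)(z/E)² = 0.741 × 0.259 × (1.960/0.035)² = 601.86 — call this n₀.
Finite-population correction with N = 1,321: n = n₀ / (1 + (n₀−1)/N) = 601.86 / 1.455 = 413.65
Round up: n = 414.

414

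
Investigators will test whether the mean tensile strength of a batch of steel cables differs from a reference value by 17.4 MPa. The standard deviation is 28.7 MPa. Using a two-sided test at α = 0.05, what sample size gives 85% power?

For a one-sample z-test, n = ((z_{α/2} + z_β)·σ/δ)².
z_{α/2} = 1.960 (two-sided α = 0.05); z_β = 1.036 (power 85% → β = 0.15).
n = (2.996 × 28.7 / 17.4)² = 24.42
Round up: n = 25.

25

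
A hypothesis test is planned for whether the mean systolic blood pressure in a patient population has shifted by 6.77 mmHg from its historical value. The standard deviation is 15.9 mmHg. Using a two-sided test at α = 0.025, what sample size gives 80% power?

For a one-sample z-test, n = ((z_{α/2} + z_β)·σ/δ)².
z_{α/2} = 2.241 (two-sided α = 0.025); z_β = 0.842 (power 80% → β = 0.2).
n = (3.083 × 15.9 / 6.77)² = 52.43
Round up: n = 53.

53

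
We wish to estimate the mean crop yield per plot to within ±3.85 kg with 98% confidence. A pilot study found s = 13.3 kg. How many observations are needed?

n = 65

For a mean, the margin of error is E = z·σ/√n, so n = (zσ/E)².
At 98% confidence, z = 2.326.
n = (2.326 × 13.3 / 3.85)² = 64.57
Round up: n = 65.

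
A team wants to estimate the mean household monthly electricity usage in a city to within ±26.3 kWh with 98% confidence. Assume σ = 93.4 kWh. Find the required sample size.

For a mean, the margin of error is E = z·σ/√n, so n = (zσ/E)².
At 98% confidence, z = 2.326.
n = (2.326 × 93.4 / 26.3)² = 68.23
Round up: n = 69.

n = 69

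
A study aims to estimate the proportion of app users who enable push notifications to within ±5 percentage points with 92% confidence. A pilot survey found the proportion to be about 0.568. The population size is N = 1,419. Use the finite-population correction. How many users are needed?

For a proportion with margin E = 0.05 at 92% confidence, z = 1.751.
n = p̂(1−p̂)(z/E)² = 0.568 × 0.432 × (1.751/0.05)² = 300.93 — call this n₀.
Finite-population correction with N = 1,419: n = n₀ / (1 + (n₀−1)/N) = 300.93 / 1.211 = 248.50
Round up: n = 249.

249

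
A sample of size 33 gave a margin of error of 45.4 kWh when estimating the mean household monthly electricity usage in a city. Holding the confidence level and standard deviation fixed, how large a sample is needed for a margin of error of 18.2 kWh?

Margin of error scales as 1/√n, so n₂ = n₁·(E₁/E₂)².
n₂ = 33 × (45.4/18.2)² = 33 × 6.223 = 205.36
Round up: n₂ = 206.

n = 206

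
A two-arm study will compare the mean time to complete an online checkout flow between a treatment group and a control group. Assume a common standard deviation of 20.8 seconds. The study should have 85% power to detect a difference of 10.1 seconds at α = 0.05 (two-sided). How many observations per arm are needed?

For two equal groups, n per group = 2·((z_{α/2} + z_β)·σ/δ)².
z_{α/2} = 1.960; z_β = 1.036 (power 85%).
n = 2 × (2.996 × 20.8 / 10.1)² = 2 × 38.07 = 76.14
Round up: n = 77 per group.

77 per group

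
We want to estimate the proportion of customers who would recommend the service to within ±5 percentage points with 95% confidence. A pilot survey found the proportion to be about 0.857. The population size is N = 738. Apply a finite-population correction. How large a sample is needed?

For a proportion with margin E = 0.05 at 95% confidence, z = 1.960.
n = p̂(1−p̂)(z/E)² = 0.857 × 0.143 × (1.960/0.05)² = 188.32 — call this n₀.
Finite-population correction with N = 738: n = n₀ / (1 + (n₀−1)/N) = 188.32 / 1.254 = 150.18
Round up: n = 151.

151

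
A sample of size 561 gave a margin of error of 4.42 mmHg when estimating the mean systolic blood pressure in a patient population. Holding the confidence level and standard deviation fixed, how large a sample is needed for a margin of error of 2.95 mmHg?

1260

Margin of error scales as 1/√n, so n₂ = n₁·(E₁/E₂)².
n₂ = 561 × (4.42/2.95)² = 561 × 2.245 = 1259.45
Round up: n₂ = 1260.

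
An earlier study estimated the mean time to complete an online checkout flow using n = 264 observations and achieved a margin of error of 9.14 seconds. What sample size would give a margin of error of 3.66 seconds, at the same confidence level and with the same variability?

Margin of error scales as 1/√n, so n₂ = n₁·(E₁/E₂)².
n₂ = 264 × (9.14/3.66)² = 264 × 6.236 = 1646.30
Round up: n₂ = 1647.

n = 1647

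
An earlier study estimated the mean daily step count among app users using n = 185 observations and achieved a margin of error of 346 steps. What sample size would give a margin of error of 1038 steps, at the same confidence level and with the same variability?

Margin of error scales as 1/√n, so n₂ = n₁·(E₁/E₂)².
n₂ = 185 × (346/1038)² = 185 × 0.1111 = 20.55
Round up: n₂ = 21.

21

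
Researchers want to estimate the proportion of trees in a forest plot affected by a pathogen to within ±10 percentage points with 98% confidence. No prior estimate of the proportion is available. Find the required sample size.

For a proportion with margin E = 0.1 at 98% confidence, z = 2.326.
With no prior estimate, use p = 0.5, which maximizes p(1−p) at 0.25.
n = 0.25 × (z/E)² = 0.25 × (2.326/0.1)² = 135.26
Round up: n = 136.

136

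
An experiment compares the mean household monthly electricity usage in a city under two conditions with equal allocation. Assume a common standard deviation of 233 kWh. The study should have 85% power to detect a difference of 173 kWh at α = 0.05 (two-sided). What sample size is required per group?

For two equal groups, n per group = 2·((z_{α/2} + z_β)·σ/δ)².
z_{α/2} = 1.960; z_β = 1.036 (power 85%).
n = 2 × (2.996 × 233 / 173)² = 2 × 16.28 = 32.56
Round up: n = 33 per group.

33 per group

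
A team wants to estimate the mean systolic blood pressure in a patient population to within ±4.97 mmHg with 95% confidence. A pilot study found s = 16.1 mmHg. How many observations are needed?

For a mean, the margin of error is E = z·σ/√n, so n = (zσ/E)².
At 95% confidence, z = 1.960.
n = (1.960 × 16.1 / 4.97)² = 40.31
Round up: n = 41.

41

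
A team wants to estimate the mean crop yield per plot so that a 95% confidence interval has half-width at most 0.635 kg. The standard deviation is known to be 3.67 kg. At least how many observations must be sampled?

For a mean, the margin of error is E = z·σ/√n, so n = (zσ/E)².
At 95% confidence, z = 1.960.
n = (1.960 × 3.67 / 0.635)² = 128.32
Round up: n = 129.

n = 129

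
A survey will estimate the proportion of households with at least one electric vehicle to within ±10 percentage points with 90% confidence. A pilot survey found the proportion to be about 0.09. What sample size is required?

For a proportion with margin E = 0.1 at 90% confidence, z = 1.645.
n = p̂(1−p̂)(z/E)² = 0.09 × 0.91 × (1.645/0.1)² = 22.16
Round up: n = 23.

23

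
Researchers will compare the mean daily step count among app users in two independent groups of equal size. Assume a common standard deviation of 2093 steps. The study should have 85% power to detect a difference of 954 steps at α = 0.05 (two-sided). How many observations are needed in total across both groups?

174 total

For two equal groups, n per group = 2·((z_{α/2} + z_β)·σ/δ)².
z_{α/2} = 1.960; z_β = 1.036 (power 85%).
n = 2 × (2.996 × 2093 / 954)² = 2 × 43.20 = 86.40
Round up: n = 87 per group.
Total across both groups: 2 × 87 = 174.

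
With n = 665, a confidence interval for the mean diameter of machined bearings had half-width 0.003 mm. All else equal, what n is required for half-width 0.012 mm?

Margin of error scales as 1/√n, so n₂ = n₁·(E₁/E₂)².
n₂ = 665 × (0.003/0.012)² = 665 × 0.0625 = 41.56
Round up: n₂ = 42.

n = 42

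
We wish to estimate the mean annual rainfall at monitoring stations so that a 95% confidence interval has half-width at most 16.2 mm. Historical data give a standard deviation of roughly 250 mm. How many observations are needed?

915

For a mean, the margin of error is E = z·σ/√n, so n = (zσ/E)².
At 95% confidence, z = 1.960.
n = (1.960 × 250 / 16.2)² = 914.88
Round up: n = 915.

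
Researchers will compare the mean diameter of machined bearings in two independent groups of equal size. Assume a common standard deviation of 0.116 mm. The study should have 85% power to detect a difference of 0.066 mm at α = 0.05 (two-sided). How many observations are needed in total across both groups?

112 total

For two equal groups, n per group = 2·((z_{α/2} + z_β)·σ/δ)².
z_{α/2} = 1.960; z_β = 1.036 (power 85%).
n = 2 × (2.996 × 0.116 / 0.066)² = 2 × 27.73 = 55.46
Round up: n = 56 per group.
Total across both groups: 2 × 56 = 112.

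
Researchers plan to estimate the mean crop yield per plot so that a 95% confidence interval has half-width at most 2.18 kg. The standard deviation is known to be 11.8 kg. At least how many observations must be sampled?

For a mean, the margin of error is E = z·σ/√n, so n = (zσ/E)².
At 95% confidence, z = 1.960.
n = (1.960 × 11.8 / 2.18)² = 112.55
Round up: n = 113.

113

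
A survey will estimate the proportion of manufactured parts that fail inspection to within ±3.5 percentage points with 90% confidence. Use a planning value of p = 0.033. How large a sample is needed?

71

For a proportion with margin E = 0.035 at 90% confidence, z = 1.645.
n = p̂(1−p̂)(z/E)² = 0.033 × 0.967 × (1.645/0.035)² = 70.49
Round up: n = 71.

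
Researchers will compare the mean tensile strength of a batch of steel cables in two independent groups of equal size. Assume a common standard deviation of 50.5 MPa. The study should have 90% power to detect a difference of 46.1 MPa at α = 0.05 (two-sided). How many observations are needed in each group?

26 per group

For two equal groups, n per group = 2·((z_{α/2} + z_β)·σ/δ)².
z_{α/2} = 1.960; z_β = 1.282 (power 90%).
n = 2 × (3.242 × 50.5 / 46.1)² = 2 × 12.61 = 25.22
Round up: n = 26 per group.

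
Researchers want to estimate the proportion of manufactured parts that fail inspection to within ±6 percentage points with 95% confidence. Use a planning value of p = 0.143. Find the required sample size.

131

For a proportion with margin E = 0.06 at 95% confidence, z = 1.960.
n = p̂(1−p̂)(z/E)² = 0.143 × 0.857 × (1.960/0.06)² = 130.78
Round up: n = 131.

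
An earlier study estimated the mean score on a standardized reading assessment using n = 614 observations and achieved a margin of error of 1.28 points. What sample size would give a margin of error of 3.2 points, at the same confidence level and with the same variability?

99

Margin of error scales as 1/√n, so n₂ = n₁·(E₁/E₂)².
n₂ = 614 × (1.28/3.2)² = 614 × 0.16 = 98.24
Round up: n₂ = 99.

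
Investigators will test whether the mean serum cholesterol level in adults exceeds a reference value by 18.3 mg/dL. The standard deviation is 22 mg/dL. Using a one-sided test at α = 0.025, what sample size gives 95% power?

19

For a one-sample z-test, n = ((z_α + z_β)·σ/δ)².
z_α = 1.960 (one-sided α = 0.025); z_β = 1.645 (power 95% → β = 0.05).
n = (3.605 × 22 / 18.3)² = 18.78
Round up: n = 19.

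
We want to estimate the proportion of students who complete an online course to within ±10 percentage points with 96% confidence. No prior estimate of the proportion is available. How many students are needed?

n = 106

For a proportion with margin E = 0.1 at 96% confidence, z = 2.054.
With no prior estimate, use p = 0.5, which maximizes p(1−p) at 0.25.
n = 0.25 × (z/E)² = 0.25 × (2.054/0.1)² = 105.47
Round up: n = 106.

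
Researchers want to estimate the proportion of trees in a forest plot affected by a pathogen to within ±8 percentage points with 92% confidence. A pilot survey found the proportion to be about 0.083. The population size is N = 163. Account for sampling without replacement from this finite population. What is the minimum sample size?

30

For a proportion with margin E = 0.08 at 92% confidence, z = 1.751.
n = p̂(1−p̂)(z/E)² = 0.083 × 0.917 × (1.751/0.08)² = 36.46 — call this n₀.
Finite-population correction with N = 163: n = n₀ / (1 + (n₀−1)/N) = 36.46 / 1.218 = 29.93
Round up: n = 30.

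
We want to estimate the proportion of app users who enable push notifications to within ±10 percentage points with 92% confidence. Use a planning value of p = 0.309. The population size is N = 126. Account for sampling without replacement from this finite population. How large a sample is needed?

44

For a proportion with margin E = 0.1 at 92% confidence, z = 1.751.
n = p̂(1−p̂)(z/E)² = 0.309 × 0.691 × (1.751/0.1)² = 65.46 — call this n₀.
Finite-population correction with N = 126: n = n₀ / (1 + (n₀−1)/N) = 65.46 / 1.512 = 43.29
Round up: n = 44.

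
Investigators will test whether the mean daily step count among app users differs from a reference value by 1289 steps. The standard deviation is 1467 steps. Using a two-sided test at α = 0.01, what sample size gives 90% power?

20

For a one-sample z-test, n = ((z_{α/2} + z_β)·σ/δ)².
z_{α/2} = 2.576 (two-sided α = 0.01); z_β = 1.282 (power 90% → β = 0.1).
n = (3.858 × 1467 / 1289)² = 19.28
Round up: n = 20.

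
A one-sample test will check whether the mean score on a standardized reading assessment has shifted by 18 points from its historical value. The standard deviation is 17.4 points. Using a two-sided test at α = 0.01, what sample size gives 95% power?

For a one-sample z-test, n = ((z_{α/2} + z_β)·σ/δ)².
z_{α/2} = 2.576 (two-sided α = 0.01); z_β = 1.645 (power 95% → β = 0.05).
n = (4.221 × 17.4 / 18)² = 16.65
Round up: n = 17.

17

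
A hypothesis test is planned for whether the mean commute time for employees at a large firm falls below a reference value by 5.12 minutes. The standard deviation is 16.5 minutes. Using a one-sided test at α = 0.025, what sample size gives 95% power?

For a one-sample z-test, n = ((z_α + z_β)·σ/δ)².
z_α = 1.960 (one-sided α = 0.025); z_β = 1.645 (power 95% → β = 0.05).
n = (3.605 × 16.5 / 5.12)² = 134.97
Round up: n = 135.

135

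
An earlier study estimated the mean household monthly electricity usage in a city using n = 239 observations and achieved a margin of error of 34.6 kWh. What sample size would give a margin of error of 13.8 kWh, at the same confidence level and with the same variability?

Margin of error scales as 1/√n, so n₂ = n₁·(E₁/E₂)².
n₂ = 239 × (34.6/13.8)² = 239 × 6.286 = 1502.35
Round up: n₂ = 1503.

n = 1503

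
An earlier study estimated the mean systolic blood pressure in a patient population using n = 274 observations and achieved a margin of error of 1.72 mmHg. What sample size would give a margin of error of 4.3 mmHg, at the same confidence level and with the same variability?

44

Margin of error scales as 1/√n, so n₂ = n₁·(E₁/E₂)².
n₂ = 274 × (1.72/4.3)² = 274 × 0.16 = 43.84
Round up: n₂ = 44.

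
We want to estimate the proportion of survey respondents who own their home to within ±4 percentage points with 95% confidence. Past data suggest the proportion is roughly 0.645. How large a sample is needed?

550

For a proportion with margin E = 0.04 at 95% confidence, z = 1.960.
n = p̂(1−p̂)(z/E)² = 0.645 × 0.355 × (1.960/0.04)² = 549.77
Round up: n = 550.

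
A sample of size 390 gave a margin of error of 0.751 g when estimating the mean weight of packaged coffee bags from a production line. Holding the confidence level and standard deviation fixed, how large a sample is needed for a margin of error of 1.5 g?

98

Margin of error scales as 1/√n, so n₂ = n₁·(E₁/E₂)².
n₂ = 390 × (0.751/1.5)² = 390 × 0.2507 = 97.77
Round up: n₂ = 98.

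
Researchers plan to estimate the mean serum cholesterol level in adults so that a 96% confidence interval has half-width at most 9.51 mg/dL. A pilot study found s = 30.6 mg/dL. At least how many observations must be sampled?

For a mean, the margin of error is E = z·σ/√n, so n = (zσ/E)².
At 96% confidence, z = 2.054.
n = (2.054 × 30.6 / 9.51)² = 43.68
Round up: n = 44.

44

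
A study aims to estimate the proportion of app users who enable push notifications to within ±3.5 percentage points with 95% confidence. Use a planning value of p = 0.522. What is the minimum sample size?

783

For a proportion with margin E = 0.035 at 95% confidence, z = 1.960.
n = p̂(1−p̂)(z/E)² = 0.522 × 0.478 × (1.960/0.035)² = 782.48
Round up: n = 783.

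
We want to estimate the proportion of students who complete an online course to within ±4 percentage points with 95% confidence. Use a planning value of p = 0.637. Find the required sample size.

556

For a proportion with margin E = 0.04 at 95% confidence, z = 1.960.
n = p̂(1−p̂)(z/E)² = 0.637 × 0.363 × (1.960/0.04)² = 555.19
Round up: n = 556.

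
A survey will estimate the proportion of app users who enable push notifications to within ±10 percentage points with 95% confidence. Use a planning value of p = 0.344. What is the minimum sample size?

87

For a proportion with margin E = 0.1 at 95% confidence, z = 1.960.
n = p̂(1−p̂)(z/E)² = 0.344 × 0.656 × (1.960/0.1)² = 86.69
Round up: n = 87.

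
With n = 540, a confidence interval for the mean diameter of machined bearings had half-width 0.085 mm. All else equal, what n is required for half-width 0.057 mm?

Margin of error scales as 1/√n, so n₂ = n₁·(E₁/E₂)².
n₂ = 540 × (0.085/0.057)² = 540 × 2.224 = 1200.96
Round up: n₂ = 1201.

1201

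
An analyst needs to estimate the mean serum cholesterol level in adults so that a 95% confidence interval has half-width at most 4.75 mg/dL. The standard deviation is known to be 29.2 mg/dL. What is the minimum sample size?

For a mean, the margin of error is E = z·σ/√n, so n = (zσ/E)².
At 95% confidence, z = 1.960.
n = (1.960 × 29.2 / 4.75)² = 145.17
Round up: n = 146.

n = 146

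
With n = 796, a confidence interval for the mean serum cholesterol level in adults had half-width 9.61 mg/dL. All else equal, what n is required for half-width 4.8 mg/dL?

3191

Margin of error scales as 1/√n, so n₂ = n₁·(E₁/E₂)².
n₂ = 796 × (9.61/4.8)² = 796 × 4.008 = 3190.37
Round up: n₂ = 3191.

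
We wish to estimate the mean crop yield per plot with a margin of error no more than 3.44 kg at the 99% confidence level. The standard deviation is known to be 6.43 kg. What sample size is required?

n = 24

For a mean, the margin of error is E = z·σ/√n, so n = (zσ/E)².
At 99% confidence, z = 2.576.
n = (2.576 × 6.43 / 3.44)² = 23.18
Round up: n = 24.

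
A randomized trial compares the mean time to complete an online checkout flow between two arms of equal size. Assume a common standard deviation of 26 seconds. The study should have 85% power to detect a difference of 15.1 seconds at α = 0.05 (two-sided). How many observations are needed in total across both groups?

For two equal groups, n per group = 2·((z_{α/2} + z_β)·σ/δ)².
z_{α/2} = 1.960; z_β = 1.036 (power 85%).
n = 2 × (2.996 × 26 / 15.1)² = 2 × 26.61 = 53.22
Round up: n = 54 per group.
Total across both groups: 2 × 54 = 108.

108 total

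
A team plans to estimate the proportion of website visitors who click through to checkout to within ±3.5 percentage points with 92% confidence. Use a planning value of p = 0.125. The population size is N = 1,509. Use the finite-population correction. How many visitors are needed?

232

For a proportion with margin E = 0.035 at 92% confidence, z = 1.751.
n = p̂(1−p̂)(z/E)² = 0.125 × 0.875 × (1.751/0.035)² = 273.75 — call this n₀.
Finite-population correction with N = 1,509: n = n₀ / (1 + (n₀−1)/N) = 273.75 / 1.181 = 231.80
Round up: n = 232.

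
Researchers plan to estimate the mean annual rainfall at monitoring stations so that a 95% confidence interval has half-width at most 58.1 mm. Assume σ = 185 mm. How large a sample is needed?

For a mean, the margin of error is E = z·σ/√n, so n = (zσ/E)².
At 95% confidence, z = 1.960.
n = (1.960 × 185 / 58.1)² = 38.95
Round up: n = 39.

39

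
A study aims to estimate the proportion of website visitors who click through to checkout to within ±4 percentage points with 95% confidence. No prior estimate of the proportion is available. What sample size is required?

For a proportion with margin E = 0.04 at 95% confidence, z = 1.960.
With no prior estimate, use p = 0.5, which maximizes p(1−p) at 0.25.
n = 0.25 × (z/E)² = 0.25 × (1.960/0.04)² = 600.25
Round up: n = 601.

601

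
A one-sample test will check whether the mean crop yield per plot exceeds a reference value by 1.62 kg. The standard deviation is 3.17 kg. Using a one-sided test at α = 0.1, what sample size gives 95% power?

For a one-sample z-test, n = ((z_α + z_β)·σ/δ)².
z_α = 1.282 (one-sided α = 0.1); z_β = 1.645 (power 95% → β = 0.05).
n = (2.927 × 3.17 / 1.62)² = 32.80
Round up: n = 33.

n = 33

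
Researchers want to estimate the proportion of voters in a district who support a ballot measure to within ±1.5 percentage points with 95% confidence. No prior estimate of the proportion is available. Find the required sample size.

For a proportion with margin E = 0.015 at 95% confidence, z = 1.960.
With no prior estimate, use p = 0.5, which maximizes p(1−p) at 0.25.
n = 0.25 × (z/E)² = 0.25 × (1.960/0.015)² = 4268.44
Round up: n = 4269.

n = 4269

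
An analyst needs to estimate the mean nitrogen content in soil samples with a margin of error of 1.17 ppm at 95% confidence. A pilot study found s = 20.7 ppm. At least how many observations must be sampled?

For a mean, the margin of error is E = z·σ/√n, so n = (zσ/E)².
At 95% confidence, z = 1.960.
n = (1.960 × 20.7 / 1.17)² = 1202.49
Round up: n = 1203.

1203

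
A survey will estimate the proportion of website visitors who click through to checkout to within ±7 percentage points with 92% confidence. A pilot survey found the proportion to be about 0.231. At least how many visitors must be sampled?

For a proportion with margin E = 0.07 at 92% confidence, z = 1.751.
n = p̂(1−p̂)(z/E)² = 0.231 × 0.769 × (1.751/0.07)² = 111.15
Round up: n = 112.

n = 112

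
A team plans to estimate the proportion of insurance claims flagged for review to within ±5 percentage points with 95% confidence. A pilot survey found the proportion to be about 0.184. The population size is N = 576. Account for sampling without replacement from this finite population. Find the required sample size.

For a proportion with margin E = 0.05 at 95% confidence, z = 1.960.
n = p̂(1−p̂)(z/E)² = 0.184 × 0.816 × (1.960/0.05)² = 230.72 — call this n₀.
Finite-population correction with N = 576: n = n₀ / (1 + (n₀−1)/N) = 230.72 / 1.399 = 164.92
Round up: n = 165.

165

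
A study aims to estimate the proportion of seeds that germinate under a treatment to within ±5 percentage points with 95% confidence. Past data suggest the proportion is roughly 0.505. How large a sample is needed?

For a proportion with margin E = 0.05 at 95% confidence, z = 1.960.
n = p̂(1−p̂)(z/E)² = 0.505 × 0.495 × (1.960/0.05)² = 384.12
Round up: n = 385.

385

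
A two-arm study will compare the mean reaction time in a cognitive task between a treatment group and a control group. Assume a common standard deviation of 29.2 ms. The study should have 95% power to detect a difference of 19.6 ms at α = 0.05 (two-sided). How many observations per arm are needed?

For two equal groups, n per group = 2·((z_{α/2} + z_β)·σ/δ)².
z_{α/2} = 1.960; z_β = 1.645 (power 95%).
n = 2 × (3.605 × 29.2 / 19.6)² = 2 × 28.84 = 57.68
Round up: n = 58 per group.

58 per group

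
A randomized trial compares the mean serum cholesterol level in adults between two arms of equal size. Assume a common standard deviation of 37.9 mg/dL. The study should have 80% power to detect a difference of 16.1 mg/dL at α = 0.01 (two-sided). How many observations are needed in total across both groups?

For two equal groups, n per group = 2·((z_{α/2} + z_β)·σ/δ)².
z_{α/2} = 2.576; z_β = 0.842 (power 80%).
n = 2 × (3.418 × 37.9 / 16.1)² = 2 × 64.74 = 129.48
Round up: n = 130 per group.
Total across both groups: 2 × 130 = 260.

260 total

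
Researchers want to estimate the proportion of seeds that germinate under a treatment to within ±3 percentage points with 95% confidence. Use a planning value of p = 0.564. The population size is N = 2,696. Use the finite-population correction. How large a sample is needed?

For a proportion with margin E = 0.03 at 95% confidence, z = 1.960.
n = p̂(1−p̂)(z/E)² = 0.564 × 0.436 × (1.960/0.03)² = 1049.63 — call this n₀.
Finite-population correction with N = 2,696: n = n₀ / (1 + (n₀−1)/N) = 1049.63 / 1.389 = 755.67
Round up: n = 756.

756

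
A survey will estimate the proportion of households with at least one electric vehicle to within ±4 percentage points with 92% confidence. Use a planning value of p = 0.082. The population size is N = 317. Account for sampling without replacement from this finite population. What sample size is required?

For a proportion with margin E = 0.04 at 92% confidence, z = 1.751.
n = p̂(1−p̂)(z/E)² = 0.082 × 0.918 × (1.751/0.04)² = 144.25 — call this n₀.
Finite-population correction with N = 317: n = n₀ / (1 + (n₀−1)/N) = 144.25 / 1.452 = 99.35
Round up: n = 100.

100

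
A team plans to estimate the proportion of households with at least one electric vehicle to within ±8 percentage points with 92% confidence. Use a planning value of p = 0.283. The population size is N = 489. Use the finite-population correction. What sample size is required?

82

For a proportion with margin E = 0.08 at 92% confidence, z = 1.751.
n = p̂(1−p̂)(z/E)² = 0.283 × 0.717 × (1.751/0.08)² = 97.21 — call this n₀.
Finite-population correction with N = 489: n = n₀ / (1 + (n₀−1)/N) = 97.21 / 1.197 = 81.21
Round up: n = 82.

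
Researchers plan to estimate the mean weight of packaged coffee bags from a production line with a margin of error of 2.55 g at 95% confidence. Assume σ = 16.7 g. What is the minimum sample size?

For a mean, the margin of error is E = z·σ/√n, so n = (zσ/E)².
At 95% confidence, z = 1.960.
n = (1.960 × 16.7 / 2.55)² = 164.76
Round up: n = 165.

165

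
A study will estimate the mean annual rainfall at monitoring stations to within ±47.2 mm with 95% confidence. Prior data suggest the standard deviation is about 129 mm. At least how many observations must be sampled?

29

For a mean, the margin of error is E = z·σ/√n, so n = (zσ/E)².
At 95% confidence, z = 1.960.
n = (1.960 × 129 / 47.2)² = 28.70
Round up: n = 29.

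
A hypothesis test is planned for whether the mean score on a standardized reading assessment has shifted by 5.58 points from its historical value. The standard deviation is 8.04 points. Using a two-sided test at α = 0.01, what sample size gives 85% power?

For a one-sample z-test, n = ((z_{α/2} + z_β)·σ/δ)².
z_{α/2} = 2.576 (two-sided α = 0.01); z_β = 1.036 (power 85% → β = 0.15).
n = (3.612 × 8.04 / 5.58)² = 27.09
Round up: n = 28.

28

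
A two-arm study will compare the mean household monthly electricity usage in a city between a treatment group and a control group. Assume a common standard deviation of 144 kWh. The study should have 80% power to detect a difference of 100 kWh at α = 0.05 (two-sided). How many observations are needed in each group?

33 per group

For two equal groups, n per group = 2·((z_{α/2} + z_β)·σ/δ)².
z_{α/2} = 1.960; z_β = 0.842 (power 80%).
n = 2 × (2.802 × 144 / 100)² = 2 × 16.28 = 32.56
Round up: n = 33 per group.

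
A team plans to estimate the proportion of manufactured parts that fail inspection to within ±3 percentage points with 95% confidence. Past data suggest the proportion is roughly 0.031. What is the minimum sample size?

129

For a proportion with margin E = 0.03 at 95% confidence, z = 1.960.
n = p̂(1−p̂)(z/E)² = 0.031 × 0.969 × (1.960/0.03)² = 128.22
Round up: n = 129.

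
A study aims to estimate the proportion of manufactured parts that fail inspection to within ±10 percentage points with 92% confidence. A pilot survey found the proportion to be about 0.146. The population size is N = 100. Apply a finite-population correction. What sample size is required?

n = 28

For a proportion with margin E = 0.1 at 92% confidence, z = 1.751.
n = p̂(1−p̂)(z/E)² = 0.146 × 0.854 × (1.751/0.1)² = 38.23 — call this n₀.
Finite-population correction with N = 100: n = n₀ / (1 + (n₀−1)/N) = 38.23 / 1.372 = 27.86
Round up: n = 28.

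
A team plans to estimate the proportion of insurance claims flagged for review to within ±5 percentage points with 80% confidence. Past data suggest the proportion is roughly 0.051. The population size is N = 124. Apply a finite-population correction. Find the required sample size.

26

For a proportion with margin E = 0.05 at 80% confidence, z = 1.282.
n = p̂(1−p̂)(z/E)² = 0.051 × 0.949 × (1.282/0.05)² = 31.82 — call this n₀.
Finite-population correction with N = 124: n = n₀ / (1 + (n₀−1)/N) = 31.82 / 1.249 = 25.48
Round up: n = 26.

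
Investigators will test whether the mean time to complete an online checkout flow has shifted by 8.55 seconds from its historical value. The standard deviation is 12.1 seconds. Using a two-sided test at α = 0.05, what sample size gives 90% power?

For a one-sample z-test, n = ((z_{α/2} + z_β)·σ/δ)².
z_{α/2} = 1.960 (two-sided α = 0.05); z_β = 1.282 (power 90% → β = 0.1).
n = (3.242 × 12.1 / 8.55)² = 21.05
Round up: n = 22.

n = 22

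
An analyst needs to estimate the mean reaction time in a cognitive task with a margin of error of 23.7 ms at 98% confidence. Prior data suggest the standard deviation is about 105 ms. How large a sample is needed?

107

For a mean, the margin of error is E = z·σ/√n, so n = (zσ/E)².
At 98% confidence, z = 2.326.
n = (2.326 × 105 / 23.7)² = 106.19
Round up: n = 107.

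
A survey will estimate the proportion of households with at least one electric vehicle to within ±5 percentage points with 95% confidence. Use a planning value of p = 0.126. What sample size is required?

n = 170

For a proportion with margin E = 0.05 at 95% confidence, z = 1.960.
n = p̂(1−p̂)(z/E)² = 0.126 × 0.874 × (1.960/0.05)² = 169.22
Round up: n = 170.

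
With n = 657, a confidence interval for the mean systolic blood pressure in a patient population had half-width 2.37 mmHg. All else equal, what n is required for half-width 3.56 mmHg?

Margin of error scales as 1/√n, so n₂ = n₁·(E₁/E₂)².
n₂ = 657 × (2.37/3.56)² = 657 × 0.4432 = 291.18
Round up: n₂ = 292.

292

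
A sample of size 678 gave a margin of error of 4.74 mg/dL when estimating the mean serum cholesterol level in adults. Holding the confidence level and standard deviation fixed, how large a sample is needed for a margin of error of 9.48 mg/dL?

170

Margin of error scales as 1/√n, so n₂ = n₁·(E₁/E₂)².
n₂ = 678 × (4.74/9.48)² = 678 × 0.25 = 169.50
Round up: n₂ = 170.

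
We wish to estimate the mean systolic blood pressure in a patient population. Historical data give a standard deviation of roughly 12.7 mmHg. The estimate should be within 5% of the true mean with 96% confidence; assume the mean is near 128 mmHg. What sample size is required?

For a mean, the margin of error is E = z·σ/√n, so n = (zσ/E)².
At 96% confidence, z = 2.054.
E = 5% of 128 = 6.4 mmHg.
n = (2.054 × 12.7 / 6.4)² = 16.61
Round up: n = 17.

17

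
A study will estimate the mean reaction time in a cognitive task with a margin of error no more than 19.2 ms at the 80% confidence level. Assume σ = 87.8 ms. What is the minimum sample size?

n = 35

For a mean, the margin of error is E = z·σ/√n, so n = (zσ/E)².
At 80% confidence, z = 1.282.
n = (1.282 × 87.8 / 19.2)² = 34.37
Round up: n = 35.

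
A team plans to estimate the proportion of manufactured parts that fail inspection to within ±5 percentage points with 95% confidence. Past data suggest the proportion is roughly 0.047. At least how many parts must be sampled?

For a proportion with margin E = 0.05 at 95% confidence, z = 1.960.
n = p̂(1−p̂)(z/E)² = 0.047 × 0.953 × (1.960/0.05)² = 68.83
Round up: n = 69.

n = 69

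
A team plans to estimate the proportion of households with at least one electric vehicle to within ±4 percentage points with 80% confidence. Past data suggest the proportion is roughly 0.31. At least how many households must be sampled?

For a proportion with margin E = 0.04 at 80% confidence, z = 1.282.
n = p̂(1−p̂)(z/E)² = 0.31 × 0.69 × (1.282/0.04)² = 219.72
Round up: n = 220.

220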